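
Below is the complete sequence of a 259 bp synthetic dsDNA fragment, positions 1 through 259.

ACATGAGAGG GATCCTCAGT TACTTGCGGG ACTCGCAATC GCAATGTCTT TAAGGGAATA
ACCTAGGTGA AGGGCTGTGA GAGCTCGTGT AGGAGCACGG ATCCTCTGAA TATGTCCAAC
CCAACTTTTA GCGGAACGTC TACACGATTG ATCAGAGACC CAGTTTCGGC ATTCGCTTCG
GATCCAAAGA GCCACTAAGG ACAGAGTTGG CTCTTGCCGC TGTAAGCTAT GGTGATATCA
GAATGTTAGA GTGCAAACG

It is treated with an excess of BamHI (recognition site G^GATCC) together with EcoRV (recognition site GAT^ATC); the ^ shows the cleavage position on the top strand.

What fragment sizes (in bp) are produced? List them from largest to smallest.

BamHI sites (GGATCC) start at positions 10, 99, 180.
BamHI cuts after the first base of each site, so after positions 10, 99, 180.
The EcoRV site (GATATC) starts at position 234.
EcoRV cuts after base 3 of each site, so after position 236.
Combined cut positions: 10, 99, 180, 236.
Linear molecule, 4 cuts → 5 fragments:
  1–10 → 10 bp
  11–99 → 89 bp
  100–180 → 81 bp
  181–236 → 56 bp
  237–259 → 23 bp
Sorted largest to smallest: 89, 81, 56, 23, 10 bp.

89, 81, 56, 23, 10 bp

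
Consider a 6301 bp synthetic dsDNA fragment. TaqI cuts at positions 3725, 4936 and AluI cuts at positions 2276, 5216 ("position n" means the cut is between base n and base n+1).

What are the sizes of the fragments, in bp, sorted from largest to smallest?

2276, 1449, 1211, 1085, 280 bp

Combined cut positions (sorted): 2276, 3725, 4936, 5216.
Linear molecule, 4 cuts → 5 fragments:
  2276 − 0 = 2276 bp
  3725 − 2276 = 1449 bp
  4936 − 3725 = 1211 bp
  5216 − 4936 = 280 bp
  6301 − 5216 = 1085 bp
Sorted largest to smallest: 2276, 1449, 1211, 1085, 280 bp.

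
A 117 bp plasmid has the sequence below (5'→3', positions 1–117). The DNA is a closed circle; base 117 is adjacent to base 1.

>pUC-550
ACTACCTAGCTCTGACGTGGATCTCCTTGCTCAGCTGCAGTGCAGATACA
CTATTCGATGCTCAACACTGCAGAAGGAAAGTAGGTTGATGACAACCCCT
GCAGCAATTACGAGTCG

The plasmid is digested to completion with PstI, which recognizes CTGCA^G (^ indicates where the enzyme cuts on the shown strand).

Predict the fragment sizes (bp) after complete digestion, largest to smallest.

PstI sites (CTGCAG) start at positions 35, 68, 99.
PstI cuts after base 5 of each site (before the last base), so after positions 39, 72, 103.
Circular molecule, 3 cuts → 3 fragments:
  40–72 → 33 bp
  73–103 → 31 bp
  104–117 then 1–39 → 14 + 39 = 53 bp
Sorted largest to smallest: 53, 33, 31 bp.

53, 33, 31 bp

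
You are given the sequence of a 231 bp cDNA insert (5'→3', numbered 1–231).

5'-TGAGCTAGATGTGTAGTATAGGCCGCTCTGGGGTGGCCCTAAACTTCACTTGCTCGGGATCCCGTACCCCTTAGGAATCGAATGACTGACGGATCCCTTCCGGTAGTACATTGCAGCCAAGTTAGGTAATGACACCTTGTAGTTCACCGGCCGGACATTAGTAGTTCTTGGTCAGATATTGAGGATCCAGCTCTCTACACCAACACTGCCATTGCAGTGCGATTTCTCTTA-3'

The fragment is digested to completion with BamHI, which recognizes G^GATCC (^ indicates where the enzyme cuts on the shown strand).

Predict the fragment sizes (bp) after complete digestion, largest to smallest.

92, 57, 48, 34 bp

BamHI sites (GGATCC) start at positions 57, 91, 183.
BamHI cuts after the first base of each site, so after positions 57, 91, 183.
Linear molecule, 3 cuts → 4 fragments:
  1–57 → 57 bp
  58–91 → 34 bp
  92–183 → 92 bp
  184–231 → 48 bp
Sorted largest to smallest: 92, 57, 48, 34 bp.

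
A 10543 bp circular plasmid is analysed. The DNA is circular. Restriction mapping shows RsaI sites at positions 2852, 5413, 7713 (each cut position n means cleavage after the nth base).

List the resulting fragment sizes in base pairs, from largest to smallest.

Circular molecule, 3 cuts → 3 fragments:
  5413 − 2852 = 2561 bp
  7713 − 5413 = 2300 bp
  wrap: 10543 − 7713 + 2852 = 5682 bp
Sorted largest to smallest: 5682, 2561, 2300 bp.

5682, 2561, 2300 bp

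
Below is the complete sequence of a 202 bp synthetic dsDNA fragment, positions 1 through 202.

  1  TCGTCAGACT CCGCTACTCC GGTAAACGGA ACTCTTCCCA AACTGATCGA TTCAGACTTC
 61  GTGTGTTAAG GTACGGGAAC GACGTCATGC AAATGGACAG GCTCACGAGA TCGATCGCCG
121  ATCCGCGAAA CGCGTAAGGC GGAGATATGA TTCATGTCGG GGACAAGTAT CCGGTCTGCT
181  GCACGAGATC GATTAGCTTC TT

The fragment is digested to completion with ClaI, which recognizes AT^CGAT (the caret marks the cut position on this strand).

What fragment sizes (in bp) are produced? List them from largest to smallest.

ClaI sites (ATCGAT) start at positions 46, 110, 188.
ClaI cuts after base 2 of each site, so after positions 47, 111, 189.
Linear molecule, 3 cuts → 4 fragments:
  1–47 → 47 bp
  48–111 → 64 bp
  112–189 → 78 bp
  190–202 → 13 bp
Sorted largest to smallest: 78, 64, 47, 13 bp.

78, 64, 47, 13 bp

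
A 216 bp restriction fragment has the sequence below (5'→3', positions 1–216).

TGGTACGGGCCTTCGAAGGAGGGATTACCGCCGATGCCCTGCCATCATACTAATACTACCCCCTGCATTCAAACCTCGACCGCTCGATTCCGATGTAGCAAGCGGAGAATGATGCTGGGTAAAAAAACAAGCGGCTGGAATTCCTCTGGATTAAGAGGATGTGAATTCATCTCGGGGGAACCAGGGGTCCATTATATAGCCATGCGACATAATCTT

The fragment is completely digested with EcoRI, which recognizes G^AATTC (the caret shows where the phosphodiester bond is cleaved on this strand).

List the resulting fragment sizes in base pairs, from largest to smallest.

138, 53, 25 bp

EcoRI sites (GAATTC) start at positions 138, 163.
EcoRI cuts after the first base of each site, so after positions 138, 163.
Linear molecule, 2 cuts → 3 fragments:
  1–138 → 138 bp
  139–163 → 25 bp
  164–216 → 53 bp
Sorted largest to smallest: 138, 53, 25 bp.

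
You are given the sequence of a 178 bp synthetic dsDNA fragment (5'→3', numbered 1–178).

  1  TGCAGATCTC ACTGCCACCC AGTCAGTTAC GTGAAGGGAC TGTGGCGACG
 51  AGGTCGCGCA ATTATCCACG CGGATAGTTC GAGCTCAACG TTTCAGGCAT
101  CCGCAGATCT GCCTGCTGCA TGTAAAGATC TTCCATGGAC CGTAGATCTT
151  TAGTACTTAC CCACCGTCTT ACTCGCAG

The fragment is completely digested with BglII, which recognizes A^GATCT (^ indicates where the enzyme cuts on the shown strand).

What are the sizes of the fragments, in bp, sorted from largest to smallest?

101, 34, 21, 18, 4 bp

BglII sites (AGATCT) start at positions 4, 105, 126, 144.
BglII cuts after the first base of each site, so after positions 4, 105, 126, 144.
Linear molecule, 4 cuts → 5 fragments:
  1–4 → 4 bp
  5–105 → 101 bp
  106–126 → 21 bp
  127–144 → 18 bp
  145–178 → 34 bp
Sorted largest to smallest: 101, 34, 21, 18, 4 bp.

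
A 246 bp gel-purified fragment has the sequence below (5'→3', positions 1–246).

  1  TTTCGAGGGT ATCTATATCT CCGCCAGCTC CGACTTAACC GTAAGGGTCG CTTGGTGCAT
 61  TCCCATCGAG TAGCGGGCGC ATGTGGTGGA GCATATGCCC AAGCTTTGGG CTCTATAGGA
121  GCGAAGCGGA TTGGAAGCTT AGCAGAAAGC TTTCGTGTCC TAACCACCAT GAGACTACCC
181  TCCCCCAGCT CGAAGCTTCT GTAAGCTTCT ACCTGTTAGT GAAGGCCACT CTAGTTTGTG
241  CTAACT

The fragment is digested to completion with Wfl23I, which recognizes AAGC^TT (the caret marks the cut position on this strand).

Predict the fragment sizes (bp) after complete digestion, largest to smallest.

104, 46, 40, 34, 12, 10 bp

Wfl23I sites (AAGCTT) start at positions 101, 135, 147, 193, 203.
Wfl23I cuts after base 4 of each site, so after positions 104, 138, 150, 196, 206.
Linear molecule, 5 cuts → 6 fragments:
  1–104 → 104 bp
  105–138 → 34 bp
  139–150 → 12 bp
  151–196 → 46 bp
  197–206 → 10 bp
  207–246 → 40 bp
Sorted largest to smallest: 104, 46, 40, 34, 12, 10 bp.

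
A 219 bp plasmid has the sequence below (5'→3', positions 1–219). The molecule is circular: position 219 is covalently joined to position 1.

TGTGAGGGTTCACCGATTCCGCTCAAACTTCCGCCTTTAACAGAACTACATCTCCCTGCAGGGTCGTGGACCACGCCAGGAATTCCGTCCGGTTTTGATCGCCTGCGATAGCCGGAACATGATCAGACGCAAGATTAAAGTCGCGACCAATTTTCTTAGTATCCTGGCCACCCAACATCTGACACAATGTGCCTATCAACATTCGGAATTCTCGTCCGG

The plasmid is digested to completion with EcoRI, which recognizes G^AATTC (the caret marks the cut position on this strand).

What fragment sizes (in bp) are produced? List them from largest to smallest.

EcoRI sites (GAATTC) start at positions 80, 206.
EcoRI cuts after the first base of each site, so after positions 80, 206.
Circular molecule, 2 cuts → 2 fragments:
  81–206 → 126 bp
  207–219 then 1–80 → 13 + 80 = 93 bp
Sorted largest to smallest: 126, 93 bp.

126, 93 bp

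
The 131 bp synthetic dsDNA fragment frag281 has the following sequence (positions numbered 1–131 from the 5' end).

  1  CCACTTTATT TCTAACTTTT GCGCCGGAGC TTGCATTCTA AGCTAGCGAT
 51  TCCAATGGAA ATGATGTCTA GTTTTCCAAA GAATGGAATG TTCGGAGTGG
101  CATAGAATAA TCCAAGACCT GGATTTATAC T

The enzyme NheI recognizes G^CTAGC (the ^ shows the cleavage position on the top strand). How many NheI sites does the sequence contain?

1

GCTAGC occurs starting at position 42.
NheI cuts at 1 site.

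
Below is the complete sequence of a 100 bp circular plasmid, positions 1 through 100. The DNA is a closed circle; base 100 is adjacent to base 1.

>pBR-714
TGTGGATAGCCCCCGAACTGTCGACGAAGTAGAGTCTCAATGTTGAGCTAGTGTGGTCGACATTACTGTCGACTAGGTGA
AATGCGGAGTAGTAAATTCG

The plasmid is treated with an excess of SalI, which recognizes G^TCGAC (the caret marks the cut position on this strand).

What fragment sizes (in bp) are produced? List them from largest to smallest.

52, 36, 12 bp

SalI sites (GTCGAC) start at positions 20, 56, 68.
SalI cuts after the first base of each site, so after positions 20, 56, 68.
Circular molecule, 3 cuts → 3 fragments:
  21–56 → 36 bp
  57–68 → 12 bp
  69–100 then 1–20 → 32 + 20 = 52 bp
Sorted largest to smallest: 52, 36, 12 bp.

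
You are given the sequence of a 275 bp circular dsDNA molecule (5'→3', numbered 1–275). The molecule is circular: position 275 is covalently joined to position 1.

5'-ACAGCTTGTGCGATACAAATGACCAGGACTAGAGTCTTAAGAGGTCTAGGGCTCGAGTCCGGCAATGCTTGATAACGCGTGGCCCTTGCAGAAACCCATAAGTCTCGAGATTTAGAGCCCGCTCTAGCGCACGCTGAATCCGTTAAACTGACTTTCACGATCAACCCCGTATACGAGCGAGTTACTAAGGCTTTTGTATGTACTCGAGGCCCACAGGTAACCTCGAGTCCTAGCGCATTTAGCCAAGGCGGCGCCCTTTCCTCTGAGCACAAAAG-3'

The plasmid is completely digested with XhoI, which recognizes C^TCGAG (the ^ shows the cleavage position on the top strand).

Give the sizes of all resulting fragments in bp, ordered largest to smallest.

105, 99, 52, 19 bp

XhoI sites (CTCGAG) start at positions 52, 104, 203, 222.
XhoI cuts after the first base of each site, so after positions 52, 104, 203, 222.
Circular molecule, 4 cuts → 4 fragments:
  53–104 → 52 bp
  105–203 → 99 bp
  204–222 → 19 bp
  223–275 then 1–52 → 53 + 52 = 105 bp
Sorted largest to smallest: 105, 99, 52, 19 bp.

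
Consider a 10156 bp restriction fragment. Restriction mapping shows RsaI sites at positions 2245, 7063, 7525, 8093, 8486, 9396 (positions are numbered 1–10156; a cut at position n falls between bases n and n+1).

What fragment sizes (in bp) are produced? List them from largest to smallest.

Linear molecule, 6 cuts → 7 fragments:
  2245 − 0 = 2245 bp
  7063 − 2245 = 4818 bp
  7525 − 7063 = 462 bp
  8093 − 7525 = 568 bp
  8486 − 8093 = 393 bp
  9396 − 8486 = 910 bp
  10156 − 9396 = 760 bp
Sorted largest to smallest: 4818, 2245, 910, 760, 568, 462, 393 bp.

4818, 2245, 910, 760, 568, 462, 393 bp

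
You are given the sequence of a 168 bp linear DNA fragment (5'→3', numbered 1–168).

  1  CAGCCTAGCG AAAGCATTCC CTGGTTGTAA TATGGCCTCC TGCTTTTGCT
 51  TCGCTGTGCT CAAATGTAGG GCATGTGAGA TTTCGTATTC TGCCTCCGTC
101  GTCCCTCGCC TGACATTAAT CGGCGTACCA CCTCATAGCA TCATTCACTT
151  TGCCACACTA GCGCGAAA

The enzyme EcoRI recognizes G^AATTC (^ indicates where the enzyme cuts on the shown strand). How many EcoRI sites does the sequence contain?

0

No occurrence of GAATTC is present in the sequence.
EcoRI does not cut: 0 sites.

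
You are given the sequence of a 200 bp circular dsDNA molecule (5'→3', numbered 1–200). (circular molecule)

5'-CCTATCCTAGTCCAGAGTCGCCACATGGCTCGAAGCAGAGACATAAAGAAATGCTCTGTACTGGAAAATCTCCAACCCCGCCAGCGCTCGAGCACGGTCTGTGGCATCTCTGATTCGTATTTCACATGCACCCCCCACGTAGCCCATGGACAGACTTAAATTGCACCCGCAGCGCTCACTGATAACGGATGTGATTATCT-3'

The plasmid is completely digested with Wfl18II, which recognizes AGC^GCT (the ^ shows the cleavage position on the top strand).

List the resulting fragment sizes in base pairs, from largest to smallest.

112, 88 bp

Wfl18II sites (AGCGCT) start at positions 83, 171.
Wfl18II cuts after base 3 of each site, so after positions 85, 173.
Circular molecule, 2 cuts → 2 fragments:
  86–173 → 88 bp
  174–200 then 1–85 → 27 + 85 = 112 bp
Sorted largest to smallest: 112, 88 bp.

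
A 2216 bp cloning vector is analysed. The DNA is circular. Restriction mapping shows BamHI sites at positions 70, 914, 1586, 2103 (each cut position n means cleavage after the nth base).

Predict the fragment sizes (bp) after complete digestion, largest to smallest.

844, 672, 517, 183 bp

Circular molecule, 4 cuts → 4 fragments:
  914 − 70 = 844 bp
  1586 − 914 = 672 bp
  2103 − 1586 = 517 bp
  wrap: 2216 − 2103 + 70 = 183 bp
Sorted largest to smallest: 844, 672, 517, 183 bp.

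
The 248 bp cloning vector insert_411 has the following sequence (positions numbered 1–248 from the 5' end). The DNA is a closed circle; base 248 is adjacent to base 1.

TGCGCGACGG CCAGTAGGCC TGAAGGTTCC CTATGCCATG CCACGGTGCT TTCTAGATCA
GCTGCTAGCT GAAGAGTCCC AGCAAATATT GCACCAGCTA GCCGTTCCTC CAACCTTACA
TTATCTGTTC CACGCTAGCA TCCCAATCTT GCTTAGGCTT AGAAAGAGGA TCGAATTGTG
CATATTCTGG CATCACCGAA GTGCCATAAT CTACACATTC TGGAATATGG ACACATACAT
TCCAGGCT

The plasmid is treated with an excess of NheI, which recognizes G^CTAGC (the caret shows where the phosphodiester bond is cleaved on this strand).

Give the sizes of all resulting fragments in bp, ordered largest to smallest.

178, 37, 33 bp

NheI sites (GCTAGC) start at positions 64, 97, 134.
NheI cuts after the first base of each site, so after positions 64, 97, 134.
Circular molecule, 3 cuts → 3 fragments:
  65–97 → 33 bp
  98–134 → 37 bp
  135–248 then 1–64 → 114 + 64 = 178 bp
Sorted largest to smallest: 178, 37, 33 bp.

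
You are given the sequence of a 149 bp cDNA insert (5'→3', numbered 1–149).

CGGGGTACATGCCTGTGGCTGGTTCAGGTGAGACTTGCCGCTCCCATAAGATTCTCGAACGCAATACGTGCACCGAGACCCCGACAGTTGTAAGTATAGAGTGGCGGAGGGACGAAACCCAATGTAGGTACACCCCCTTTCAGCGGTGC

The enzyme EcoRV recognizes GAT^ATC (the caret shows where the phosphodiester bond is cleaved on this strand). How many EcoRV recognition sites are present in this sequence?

0

No occurrence of GATATC is present in the sequence.
EcoRV does not cut: 0 sites.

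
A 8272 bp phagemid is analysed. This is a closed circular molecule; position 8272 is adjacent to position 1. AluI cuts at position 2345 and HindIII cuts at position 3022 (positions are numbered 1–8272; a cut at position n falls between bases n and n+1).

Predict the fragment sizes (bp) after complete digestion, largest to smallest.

Combined cut positions (sorted): 2345, 3022.
Circular molecule, 2 cuts → 2 fragments:
  3022 − 2345 = 677 bp
  wrap: 8272 − 3022 + 2345 = 7595 bp
Sorted largest to smallest: 7595, 677 bp.

7595, 677 bp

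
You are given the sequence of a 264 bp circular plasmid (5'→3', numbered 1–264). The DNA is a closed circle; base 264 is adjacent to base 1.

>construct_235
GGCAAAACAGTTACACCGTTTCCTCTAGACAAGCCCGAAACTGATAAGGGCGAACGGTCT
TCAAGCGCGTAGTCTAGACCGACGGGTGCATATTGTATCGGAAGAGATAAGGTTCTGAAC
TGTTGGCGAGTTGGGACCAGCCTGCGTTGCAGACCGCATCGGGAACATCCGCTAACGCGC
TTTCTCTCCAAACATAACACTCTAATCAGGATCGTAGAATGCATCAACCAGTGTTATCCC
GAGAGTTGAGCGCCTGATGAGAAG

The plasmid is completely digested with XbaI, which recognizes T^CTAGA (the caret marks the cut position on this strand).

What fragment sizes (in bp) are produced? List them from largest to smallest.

XbaI sites (TCTAGA) start at positions 24, 73.
XbaI cuts after the first base of each site, so after positions 24, 73.
Circular molecule, 2 cuts → 2 fragments:
  25–73 → 49 bp
  74–264 then 1–24 → 191 + 24 = 215 bp
Sorted largest to smallest: 215, 49 bp.

215, 49 bp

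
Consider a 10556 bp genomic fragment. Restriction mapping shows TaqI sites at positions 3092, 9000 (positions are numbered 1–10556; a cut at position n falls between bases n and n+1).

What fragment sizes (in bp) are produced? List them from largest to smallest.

5908, 3092, 1556 bp

Linear molecule, 2 cuts → 3 fragments:
  3092 − 0 = 3092 bp
  9000 − 3092 = 5908 bp
  10556 − 9000 = 1556 bp
Sorted largest to smallest: 5908, 3092, 1556 bp.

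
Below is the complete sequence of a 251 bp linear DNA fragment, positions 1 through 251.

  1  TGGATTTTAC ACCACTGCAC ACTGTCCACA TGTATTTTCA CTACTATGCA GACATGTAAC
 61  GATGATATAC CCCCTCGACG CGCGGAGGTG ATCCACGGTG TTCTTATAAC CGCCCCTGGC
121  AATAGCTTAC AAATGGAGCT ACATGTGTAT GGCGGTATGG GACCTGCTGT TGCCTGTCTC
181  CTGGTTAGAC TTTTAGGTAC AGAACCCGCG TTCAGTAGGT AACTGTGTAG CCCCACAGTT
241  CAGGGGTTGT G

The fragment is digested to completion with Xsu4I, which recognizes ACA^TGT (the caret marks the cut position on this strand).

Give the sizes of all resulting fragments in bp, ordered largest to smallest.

108, 89, 30, 24 bp

Xsu4I sites (ACATGT) start at positions 28, 52, 141.
Xsu4I cuts after base 3 of each site, so after positions 30, 54, 143.
Linear molecule, 3 cuts → 4 fragments:
  1–30 → 30 bp
  31–54 → 24 bp
  55–143 → 89 bp
  144–251 → 108 bp
Sorted largest to smallest: 108, 89, 30, 24 bp.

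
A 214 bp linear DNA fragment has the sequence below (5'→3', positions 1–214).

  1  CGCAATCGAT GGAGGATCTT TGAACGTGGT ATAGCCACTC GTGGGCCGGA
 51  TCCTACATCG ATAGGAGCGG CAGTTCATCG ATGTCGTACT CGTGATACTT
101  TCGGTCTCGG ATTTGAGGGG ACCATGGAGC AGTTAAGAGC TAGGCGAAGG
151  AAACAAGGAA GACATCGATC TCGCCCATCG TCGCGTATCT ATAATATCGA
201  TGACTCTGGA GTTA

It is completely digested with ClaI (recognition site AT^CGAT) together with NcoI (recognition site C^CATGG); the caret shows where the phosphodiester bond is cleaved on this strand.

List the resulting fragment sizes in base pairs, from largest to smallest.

ClaI sites (ATCGAT) start at positions 5, 57, 77, 164, 196.
ClaI cuts after base 2 of each site, so after positions 6, 58, 78, 165, 197.
The NcoI site (CCATGG) starts at position 122.
NcoI cuts after the first base of each site, so after position 122.
Combined cut positions: 6, 58, 78, 122, 165, 197.
Linear molecule, 6 cuts → 7 fragments:
  1–6 → 6 bp
  7–58 → 52 bp
  59–78 → 20 bp
  79–122 → 44 bp
  123–165 → 43 bp
  166–197 → 32 bp
  198–214 → 17 bp
Sorted largest to smallest: 52, 44, 43, 32, 20, 17, 6 bp.

52, 44, 43, 32, 20, 17, 6 bp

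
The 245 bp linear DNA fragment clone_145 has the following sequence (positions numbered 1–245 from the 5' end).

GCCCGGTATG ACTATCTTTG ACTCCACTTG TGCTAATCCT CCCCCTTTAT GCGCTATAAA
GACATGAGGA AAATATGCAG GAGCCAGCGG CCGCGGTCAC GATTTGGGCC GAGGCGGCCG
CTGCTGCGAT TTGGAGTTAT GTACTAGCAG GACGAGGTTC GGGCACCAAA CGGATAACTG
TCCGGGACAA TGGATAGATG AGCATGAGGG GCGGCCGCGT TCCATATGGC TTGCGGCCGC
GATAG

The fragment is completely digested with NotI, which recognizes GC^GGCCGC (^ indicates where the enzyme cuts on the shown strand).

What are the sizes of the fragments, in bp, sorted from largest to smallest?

97, 88, 27, 22, 11 bp

NotI sites (GCGGCCGC) start at positions 87, 114, 211, 233.
NotI cuts after base 2 of each site, so after positions 88, 115, 212, 234.
Linear molecule, 4 cuts → 5 fragments:
  1–88 → 88 bp
  89–115 → 27 bp
  116–212 → 97 bp
  213–234 → 22 bp
  235–245 → 11 bp
Sorted largest to smallest: 97, 88, 27, 22, 11 bp.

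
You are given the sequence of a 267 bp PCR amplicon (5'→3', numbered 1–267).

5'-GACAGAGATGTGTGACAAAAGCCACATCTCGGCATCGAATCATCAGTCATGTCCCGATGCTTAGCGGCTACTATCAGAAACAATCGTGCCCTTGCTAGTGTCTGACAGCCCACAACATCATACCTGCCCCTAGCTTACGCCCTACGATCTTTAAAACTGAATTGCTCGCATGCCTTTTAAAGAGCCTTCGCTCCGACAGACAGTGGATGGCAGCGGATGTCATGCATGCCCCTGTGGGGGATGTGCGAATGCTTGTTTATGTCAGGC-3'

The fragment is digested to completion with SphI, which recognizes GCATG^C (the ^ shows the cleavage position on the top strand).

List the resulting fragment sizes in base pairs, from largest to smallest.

172, 56, 39 bp

SphI sites (GCATGC) start at positions 168, 224.
SphI cuts after base 5 of each site (before the last base), so after positions 172, 228.
Linear molecule, 2 cuts → 3 fragments:
  1–172 → 172 bp
  173–228 → 56 bp
  229–267 → 39 bp
Sorted largest to smallest: 172, 56, 39 bp.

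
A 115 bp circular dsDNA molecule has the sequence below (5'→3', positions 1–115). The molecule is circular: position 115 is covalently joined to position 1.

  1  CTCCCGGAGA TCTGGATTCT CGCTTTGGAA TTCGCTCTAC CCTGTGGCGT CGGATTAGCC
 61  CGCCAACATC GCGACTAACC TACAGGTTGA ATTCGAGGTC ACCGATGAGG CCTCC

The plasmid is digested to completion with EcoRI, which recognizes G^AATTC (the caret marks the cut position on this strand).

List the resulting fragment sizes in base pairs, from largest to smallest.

EcoRI sites (GAATTC) start at positions 28, 89.
EcoRI cuts after the first base of each site, so after positions 28, 89.
Circular molecule, 2 cuts → 2 fragments:
  29–89 → 61 bp
  90–115 then 1–28 → 26 + 28 = 54 bp
Sorted largest to smallest: 61, 54 bp.

61, 54 bp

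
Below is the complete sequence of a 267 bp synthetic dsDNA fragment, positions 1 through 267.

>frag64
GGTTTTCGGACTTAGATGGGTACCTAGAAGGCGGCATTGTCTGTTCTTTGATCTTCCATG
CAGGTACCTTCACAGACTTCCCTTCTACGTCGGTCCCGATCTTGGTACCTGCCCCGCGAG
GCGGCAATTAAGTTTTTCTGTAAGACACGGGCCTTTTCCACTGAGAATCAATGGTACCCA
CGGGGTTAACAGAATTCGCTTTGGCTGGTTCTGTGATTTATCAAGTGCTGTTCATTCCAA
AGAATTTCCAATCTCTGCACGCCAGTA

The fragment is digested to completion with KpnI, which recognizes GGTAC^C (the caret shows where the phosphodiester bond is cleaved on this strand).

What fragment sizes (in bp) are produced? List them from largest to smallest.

90, 69, 44, 41, 23 bp

KpnI sites (GGTACC) start at positions 19, 63, 104, 173.
KpnI cuts after base 5 of each site (before the last base), so after positions 23, 67, 108, 177.
Linear molecule, 4 cuts → 5 fragments:
  1–23 → 23 bp
  24–67 → 44 bp
  68–108 → 41 bp
  109–177 → 69 bp
  178–267 → 90 bp
Sorted largest to smallest: 90, 69, 44, 41, 23 bp.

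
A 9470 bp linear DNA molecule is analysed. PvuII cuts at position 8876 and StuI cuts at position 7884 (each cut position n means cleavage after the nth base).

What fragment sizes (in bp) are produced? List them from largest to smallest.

Combined cut positions (sorted): 7884, 8876.
Linear molecule, 2 cuts → 3 fragments:
  7884 − 0 = 7884 bp
  8876 − 7884 = 992 bp
  9470 − 8876 = 594 bp
Sorted largest to smallest: 7884, 992, 594 bp.

7884, 992, 594 bp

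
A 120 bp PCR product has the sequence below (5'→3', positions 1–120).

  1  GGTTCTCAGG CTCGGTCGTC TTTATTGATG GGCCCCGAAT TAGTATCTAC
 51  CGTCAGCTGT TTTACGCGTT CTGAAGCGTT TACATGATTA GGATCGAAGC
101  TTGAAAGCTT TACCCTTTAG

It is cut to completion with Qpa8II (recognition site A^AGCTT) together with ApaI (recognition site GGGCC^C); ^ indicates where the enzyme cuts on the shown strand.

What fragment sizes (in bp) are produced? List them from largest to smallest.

63, 34, 15, 8 bp

Qpa8II sites (AAGCTT) start at positions 97, 105.
Qpa8II cuts after the first base of each site, so after positions 97, 105.
The ApaI site (GGGCCC) starts at position 30.
ApaI cuts after base 5 of each site (before the last base), so after position 34.
Combined cut positions: 34, 97, 105.
Linear molecule, 3 cuts → 4 fragments:
  1–34 → 34 bp
  35–97 → 63 bp
  98–105 → 8 bp
  106–120 → 15 bp
Sorted largest to smallest: 63, 34, 15, 8 bp.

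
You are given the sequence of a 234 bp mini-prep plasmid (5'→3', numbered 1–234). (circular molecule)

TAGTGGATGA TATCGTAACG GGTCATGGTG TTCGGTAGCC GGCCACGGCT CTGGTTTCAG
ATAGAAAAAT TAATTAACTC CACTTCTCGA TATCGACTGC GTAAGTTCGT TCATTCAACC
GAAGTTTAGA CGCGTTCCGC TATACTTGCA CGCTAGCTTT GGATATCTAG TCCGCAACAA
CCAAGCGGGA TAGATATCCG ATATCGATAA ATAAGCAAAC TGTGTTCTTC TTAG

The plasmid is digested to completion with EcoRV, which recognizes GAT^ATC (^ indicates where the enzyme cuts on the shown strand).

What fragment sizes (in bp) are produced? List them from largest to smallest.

80, 73, 43, 31, 7 bp

EcoRV sites (GATATC) start at positions 9, 89, 162, 193, 200.
EcoRV cuts after base 3 of each site, so after positions 11, 91, 164, 195, 202.
Circular molecule, 5 cuts → 5 fragments:
  12–91 → 80 bp
  92–164 → 73 bp
  165–195 → 31 bp
  196–202 → 7 bp
  203–234 then 1–11 → 32 + 11 = 43 bp
Sorted largest to smallest: 80, 73, 43, 31, 7 bp.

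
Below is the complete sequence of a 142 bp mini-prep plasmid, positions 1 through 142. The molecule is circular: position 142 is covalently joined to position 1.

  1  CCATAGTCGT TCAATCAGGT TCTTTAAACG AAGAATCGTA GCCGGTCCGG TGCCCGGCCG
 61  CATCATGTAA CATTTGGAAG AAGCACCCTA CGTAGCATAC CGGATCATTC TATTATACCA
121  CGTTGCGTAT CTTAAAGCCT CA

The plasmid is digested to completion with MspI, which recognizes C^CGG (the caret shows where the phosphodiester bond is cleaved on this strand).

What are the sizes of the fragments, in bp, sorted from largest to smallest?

MspI sites (CCGG) start at positions 42, 47, 54, 100.
MspI cuts after the first base of each site, so after positions 42, 47, 54, 100.
Circular molecule, 4 cuts → 4 fragments:
  43–47 → 5 bp
  48–54 → 7 bp
  55–100 → 46 bp
  101–142 then 1–42 → 42 + 42 = 84 bp
Sorted largest to smallest: 84, 46, 7, 5 bp.

84, 46, 7, 5 bp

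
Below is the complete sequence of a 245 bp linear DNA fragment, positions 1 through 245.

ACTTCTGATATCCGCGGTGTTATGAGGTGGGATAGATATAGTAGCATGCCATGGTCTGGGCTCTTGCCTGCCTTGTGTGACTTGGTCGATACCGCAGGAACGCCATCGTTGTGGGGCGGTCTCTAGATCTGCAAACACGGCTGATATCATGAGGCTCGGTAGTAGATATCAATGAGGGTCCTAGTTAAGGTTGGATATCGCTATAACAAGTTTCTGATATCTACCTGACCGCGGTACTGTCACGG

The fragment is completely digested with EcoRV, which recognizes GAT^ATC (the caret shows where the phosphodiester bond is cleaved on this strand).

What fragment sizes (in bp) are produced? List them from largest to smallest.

EcoRV sites (GATATC) start at positions 7, 143, 165, 194, 216.
EcoRV cuts after base 3 of each site, so after positions 9, 145, 167, 196, 218.
Linear molecule, 5 cuts → 6 fragments:
  1–9 → 9 bp
  10–145 → 136 bp
  146–167 → 22 bp
  168–196 → 29 bp
  197–218 → 22 bp
  219–245 → 27 bp
Sorted largest to smallest: 136, 29, 27, 22, 22, 9 bp.

136, 29, 27, 22, 22, 9 bp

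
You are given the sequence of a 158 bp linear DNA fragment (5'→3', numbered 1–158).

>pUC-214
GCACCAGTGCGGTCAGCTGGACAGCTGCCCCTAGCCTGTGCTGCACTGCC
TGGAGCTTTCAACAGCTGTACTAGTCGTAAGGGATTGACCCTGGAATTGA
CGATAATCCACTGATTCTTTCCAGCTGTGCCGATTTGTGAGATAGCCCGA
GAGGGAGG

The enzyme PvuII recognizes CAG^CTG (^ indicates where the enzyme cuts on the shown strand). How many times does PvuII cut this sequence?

CAGCTG occurs starting at positions 14, 22, 63, 122.
PvuII cuts at 4 sites.

4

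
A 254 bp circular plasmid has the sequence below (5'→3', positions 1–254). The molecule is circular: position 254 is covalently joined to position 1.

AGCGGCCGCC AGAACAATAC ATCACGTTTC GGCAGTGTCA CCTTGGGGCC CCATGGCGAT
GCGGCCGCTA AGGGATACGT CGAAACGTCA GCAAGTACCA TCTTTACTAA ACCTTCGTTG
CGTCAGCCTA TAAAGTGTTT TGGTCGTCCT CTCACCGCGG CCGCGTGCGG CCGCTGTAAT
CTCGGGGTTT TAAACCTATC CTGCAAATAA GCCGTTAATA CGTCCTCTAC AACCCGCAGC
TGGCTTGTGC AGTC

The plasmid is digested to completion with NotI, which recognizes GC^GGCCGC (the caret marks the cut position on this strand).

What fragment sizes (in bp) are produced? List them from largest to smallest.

96, 89, 59, 10 bp

NotI sites (GCGGCCGC) start at positions 2, 61, 157, 167.
NotI cuts after base 2 of each site, so after positions 3, 62, 158, 168.
Circular molecule, 4 cuts → 4 fragments:
  4–62 → 59 bp
  63–158 → 96 bp
  159–168 → 10 bp
  169–254 then 1–3 → 86 + 3 = 89 bp
Sorted largest to smallest: 96, 89, 59, 10 bp.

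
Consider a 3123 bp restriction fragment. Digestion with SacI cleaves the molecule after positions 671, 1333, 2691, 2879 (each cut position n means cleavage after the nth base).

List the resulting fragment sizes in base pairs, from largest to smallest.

1358, 671, 662, 244, 188 bp

Linear molecule, 4 cuts → 5 fragments:
  671 − 0 = 671 bp
  1333 − 671 = 662 bp
  2691 − 1333 = 1358 bp
  2879 − 2691 = 188 bp
  3123 − 2879 = 244 bp
Sorted largest to smallest: 1358, 671, 662, 244, 188 bp.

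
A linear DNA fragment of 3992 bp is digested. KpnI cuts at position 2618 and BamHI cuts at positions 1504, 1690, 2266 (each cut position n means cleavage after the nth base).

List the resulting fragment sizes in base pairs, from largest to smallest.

1504, 1374, 576, 352, 186 bp

Combined cut positions (sorted): 1504, 1690, 2266, 2618.
Linear molecule, 4 cuts → 5 fragments:
  1504 − 0 = 1504 bp
  1690 − 1504 = 186 bp
  2266 − 1690 = 576 bp
  2618 − 2266 = 352 bp
  3992 − 2618 = 1374 bp
Sorted largest to smallest: 1504, 1374, 576, 352, 186 bp.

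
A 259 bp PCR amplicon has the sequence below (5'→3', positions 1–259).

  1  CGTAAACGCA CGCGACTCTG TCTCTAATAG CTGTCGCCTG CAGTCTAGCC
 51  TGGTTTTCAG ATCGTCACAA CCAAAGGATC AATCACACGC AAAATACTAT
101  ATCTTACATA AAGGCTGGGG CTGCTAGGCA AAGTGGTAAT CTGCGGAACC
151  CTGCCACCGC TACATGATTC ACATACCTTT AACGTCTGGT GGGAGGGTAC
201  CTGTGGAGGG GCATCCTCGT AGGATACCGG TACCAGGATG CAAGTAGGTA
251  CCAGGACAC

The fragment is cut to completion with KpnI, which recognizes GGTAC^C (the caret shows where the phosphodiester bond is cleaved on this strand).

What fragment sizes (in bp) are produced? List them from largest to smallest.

KpnI sites (GGTACC) start at positions 196, 229, 247.
KpnI cuts after base 5 of each site (before the last base), so after positions 200, 233, 251.
Linear molecule, 3 cuts → 4 fragments:
  1–200 → 200 bp
  201–233 → 33 bp
  234–251 → 18 bp
  252–259 → 8 bp
Sorted largest to smallest: 200, 33, 18, 8 bp.

200, 33, 18, 8 bp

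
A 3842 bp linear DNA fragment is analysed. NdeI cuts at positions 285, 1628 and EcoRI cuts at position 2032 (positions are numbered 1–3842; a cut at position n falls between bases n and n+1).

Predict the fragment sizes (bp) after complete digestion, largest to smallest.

1810, 1343, 404, 285 bp

Combined cut positions (sorted): 285, 1628, 2032.
Linear molecule, 3 cuts → 4 fragments:
  285 − 0 = 285 bp
  1628 − 285 = 1343 bp
  2032 − 1628 = 404 bp
  3842 − 2032 = 1810 bp
Sorted largest to smallest: 1810, 1343, 404, 285 bp.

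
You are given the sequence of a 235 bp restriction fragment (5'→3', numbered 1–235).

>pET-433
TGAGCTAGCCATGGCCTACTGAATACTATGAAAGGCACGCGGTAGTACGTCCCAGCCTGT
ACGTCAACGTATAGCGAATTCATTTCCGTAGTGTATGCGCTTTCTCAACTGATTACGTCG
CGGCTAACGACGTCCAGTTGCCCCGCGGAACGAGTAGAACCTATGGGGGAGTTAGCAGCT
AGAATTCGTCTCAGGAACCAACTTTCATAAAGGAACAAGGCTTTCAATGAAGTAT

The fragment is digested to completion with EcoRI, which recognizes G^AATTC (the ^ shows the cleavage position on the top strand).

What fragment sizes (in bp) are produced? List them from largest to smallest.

106, 76, 53 bp

EcoRI sites (GAATTC) start at positions 76, 182.
EcoRI cuts after the first base of each site, so after positions 76, 182.
Linear molecule, 2 cuts → 3 fragments:
  1–76 → 76 bp
  77–182 → 106 bp
  183–235 → 53 bp
Sorted largest to smallest: 106, 76, 53 bp.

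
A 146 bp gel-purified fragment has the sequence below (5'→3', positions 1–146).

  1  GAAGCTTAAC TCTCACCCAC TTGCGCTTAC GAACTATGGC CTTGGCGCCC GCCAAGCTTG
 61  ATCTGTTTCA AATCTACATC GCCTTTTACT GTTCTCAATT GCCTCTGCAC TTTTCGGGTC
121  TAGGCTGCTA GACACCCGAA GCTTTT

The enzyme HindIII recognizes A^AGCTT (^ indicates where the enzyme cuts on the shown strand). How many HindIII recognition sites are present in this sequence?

AAGCTT occurs starting at positions 2, 54, 139.
HindIII cuts at 3 sites.

3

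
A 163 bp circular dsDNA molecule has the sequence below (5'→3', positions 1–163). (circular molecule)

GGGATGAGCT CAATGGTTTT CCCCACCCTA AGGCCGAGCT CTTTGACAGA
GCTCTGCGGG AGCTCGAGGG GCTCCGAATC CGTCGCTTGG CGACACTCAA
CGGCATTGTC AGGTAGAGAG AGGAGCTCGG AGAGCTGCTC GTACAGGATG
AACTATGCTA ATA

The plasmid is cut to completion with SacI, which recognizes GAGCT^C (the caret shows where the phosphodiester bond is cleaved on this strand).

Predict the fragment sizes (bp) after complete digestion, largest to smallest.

SacI sites (GAGCTC) start at positions 6, 36, 49, 60, 123.
SacI cuts after base 5 of each site (before the last base), so after positions 10, 40, 53, 64, 127.
Circular molecule, 5 cuts → 5 fragments:
  11–40 → 30 bp
  41–53 → 13 bp
  54–64 → 11 bp
  65–127 → 63 bp
  128–163 then 1–10 → 36 + 10 = 46 bp
Sorted largest to smallest: 63, 46, 30, 13, 11 bp.

63, 46, 30, 13, 11 bp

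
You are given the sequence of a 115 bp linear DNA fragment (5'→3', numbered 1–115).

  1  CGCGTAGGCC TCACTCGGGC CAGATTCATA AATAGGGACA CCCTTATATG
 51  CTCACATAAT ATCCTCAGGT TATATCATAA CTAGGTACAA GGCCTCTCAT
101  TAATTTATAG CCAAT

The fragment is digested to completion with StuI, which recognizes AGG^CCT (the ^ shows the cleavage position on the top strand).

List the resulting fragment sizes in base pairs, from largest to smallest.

84, 23, 8 bp

StuI sites (AGGCCT) start at positions 6, 90.
StuI cuts after base 3 of each site, so after positions 8, 92.
Linear molecule, 2 cuts → 3 fragments:
  1–8 → 8 bp
  9–92 → 84 bp
  93–115 → 23 bp
Sorted largest to smallest: 84, 23, 8 bp.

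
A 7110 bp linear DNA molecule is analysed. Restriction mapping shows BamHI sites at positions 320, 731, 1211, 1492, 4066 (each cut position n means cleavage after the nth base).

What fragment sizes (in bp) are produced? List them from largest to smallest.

Linear molecule, 5 cuts → 6 fragments:
  320 − 0 = 320 bp
  731 − 320 = 411 bp
  1211 − 731 = 480 bp
  1492 − 1211 = 281 bp
  4066 − 1492 = 2574 bp
  7110 − 4066 = 3044 bp
Sorted largest to smallest: 3044, 2574, 480, 411, 320, 281 bp.

3044, 2574, 480, 411, 320, 281 bp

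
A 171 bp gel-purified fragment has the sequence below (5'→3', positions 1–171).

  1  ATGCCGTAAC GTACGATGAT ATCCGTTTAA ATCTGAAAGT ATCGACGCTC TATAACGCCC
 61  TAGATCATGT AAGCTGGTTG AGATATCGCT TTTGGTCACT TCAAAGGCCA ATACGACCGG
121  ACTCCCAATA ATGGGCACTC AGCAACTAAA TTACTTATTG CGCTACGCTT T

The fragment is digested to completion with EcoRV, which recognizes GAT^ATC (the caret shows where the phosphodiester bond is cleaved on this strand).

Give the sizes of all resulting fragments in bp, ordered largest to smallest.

EcoRV sites (GATATC) start at positions 18, 82.
EcoRV cuts after base 3 of each site, so after positions 20, 84.
Linear molecule, 2 cuts → 3 fragments:
  1–20 → 20 bp
  21–84 → 64 bp
  85–171 → 87 bp
Sorted largest to smallest: 87, 64, 20 bp.

87, 64, 20 bp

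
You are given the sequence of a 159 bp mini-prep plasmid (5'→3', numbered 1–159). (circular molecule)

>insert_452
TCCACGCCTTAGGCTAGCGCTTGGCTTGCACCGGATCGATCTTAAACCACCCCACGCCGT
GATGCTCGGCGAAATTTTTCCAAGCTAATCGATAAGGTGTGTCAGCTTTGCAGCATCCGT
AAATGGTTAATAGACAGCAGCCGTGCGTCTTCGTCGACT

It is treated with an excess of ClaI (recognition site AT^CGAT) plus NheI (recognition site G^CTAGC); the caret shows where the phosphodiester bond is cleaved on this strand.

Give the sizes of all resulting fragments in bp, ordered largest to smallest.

ClaI sites (ATCGAT) start at positions 35, 88.
ClaI cuts after base 2 of each site, so after positions 36, 89.
The NheI site (GCTAGC) starts at position 13.
NheI cuts after the first base of each site, so after position 13.
Combined cut positions: 13, 36, 89.
Circular molecule, 3 cuts → 3 fragments:
  14–36 → 23 bp
  37–89 → 53 bp
  90–159 then 1–13 → 70 + 13 = 83 bp
Sorted largest to smallest: 83, 53, 23 bp.

83, 53, 23 bp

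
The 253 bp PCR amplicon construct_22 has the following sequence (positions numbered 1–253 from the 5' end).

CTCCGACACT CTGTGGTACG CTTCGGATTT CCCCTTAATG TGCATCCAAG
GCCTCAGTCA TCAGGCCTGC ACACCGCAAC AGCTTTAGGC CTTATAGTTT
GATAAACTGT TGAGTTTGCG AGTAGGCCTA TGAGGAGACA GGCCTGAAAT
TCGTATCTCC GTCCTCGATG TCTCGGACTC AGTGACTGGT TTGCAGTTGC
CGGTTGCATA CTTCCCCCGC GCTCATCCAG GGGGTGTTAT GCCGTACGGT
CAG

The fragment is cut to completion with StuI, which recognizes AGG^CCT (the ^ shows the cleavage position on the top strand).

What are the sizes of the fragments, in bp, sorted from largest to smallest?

111, 51, 37, 24, 16, 14 bp

StuI sites (AGGCCT) start at positions 49, 63, 87, 124, 140.
StuI cuts after base 3 of each site, so after positions 51, 65, 89, 126, 142.
Linear molecule, 5 cuts → 6 fragments:
  1–51 → 51 bp
  52–65 → 14 bp
  66–89 → 24 bp
  90–126 → 37 bp
  127–142 → 16 bp
  143–253 → 111 bp
Sorted largest to smallest: 111, 51, 37, 24, 16, 14 bp.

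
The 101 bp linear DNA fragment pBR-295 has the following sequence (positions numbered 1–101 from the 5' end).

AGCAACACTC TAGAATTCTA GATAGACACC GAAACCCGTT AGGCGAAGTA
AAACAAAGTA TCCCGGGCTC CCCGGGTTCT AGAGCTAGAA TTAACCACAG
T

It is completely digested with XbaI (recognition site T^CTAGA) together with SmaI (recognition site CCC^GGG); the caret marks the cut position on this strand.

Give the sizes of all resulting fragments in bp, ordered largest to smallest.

XbaI sites (TCTAGA) start at positions 9, 17, 78.
XbaI cuts after the first base of each site, so after positions 9, 17, 78.
SmaI sites (CCCGGG) start at positions 62, 71.
SmaI cuts after base 3 of each site, so after positions 64, 73.
Combined cut positions: 9, 17, 64, 73, 78.
Linear molecule, 5 cuts → 6 fragments:
  1–9 → 9 bp
  10–17 → 8 bp
  18–64 → 47 bp
  65–73 → 9 bp
  74–78 → 5 bp
  79–101 → 23 bp
Sorted largest to smallest: 47, 23, 9, 9, 8, 5 bp.

47, 23, 9, 9, 8, 5 bp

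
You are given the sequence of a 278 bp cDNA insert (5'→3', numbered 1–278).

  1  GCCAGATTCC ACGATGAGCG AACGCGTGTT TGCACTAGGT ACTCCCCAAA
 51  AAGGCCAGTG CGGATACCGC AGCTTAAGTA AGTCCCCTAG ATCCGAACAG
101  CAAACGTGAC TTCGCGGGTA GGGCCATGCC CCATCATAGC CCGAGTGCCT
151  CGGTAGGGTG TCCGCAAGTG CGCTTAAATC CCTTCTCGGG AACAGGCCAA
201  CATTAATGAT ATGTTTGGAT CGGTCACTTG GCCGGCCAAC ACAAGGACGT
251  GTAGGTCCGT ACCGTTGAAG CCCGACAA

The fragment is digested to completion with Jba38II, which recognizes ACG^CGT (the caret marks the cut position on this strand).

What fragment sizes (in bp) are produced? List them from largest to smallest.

The Jba38II site (ACGCGT) starts at position 22.
Jba38II cuts after base 3 of each site, so after position 24.
Linear molecule, 1 cut → 2 fragments:
  1–24 → 24 bp
  25–278 → 254 bp
Sorted largest to smallest: 254, 24 bp.

254, 24 bp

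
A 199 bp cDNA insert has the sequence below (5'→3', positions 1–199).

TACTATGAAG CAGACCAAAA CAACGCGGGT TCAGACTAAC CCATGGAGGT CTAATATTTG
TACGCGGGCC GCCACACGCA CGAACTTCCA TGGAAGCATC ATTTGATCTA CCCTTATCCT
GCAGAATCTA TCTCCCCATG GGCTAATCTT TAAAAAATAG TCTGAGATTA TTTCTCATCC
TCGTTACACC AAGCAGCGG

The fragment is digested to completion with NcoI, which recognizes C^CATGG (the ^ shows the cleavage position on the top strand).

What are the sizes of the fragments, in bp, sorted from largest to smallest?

NcoI sites (CCATGG) start at positions 41, 88, 136.
NcoI cuts after the first base of each site, so after positions 41, 88, 136.
Linear molecule, 3 cuts → 4 fragments:
  1–41 → 41 bp
  42–88 → 47 bp
  89–136 → 48 bp
  137–199 → 63 bp
Sorted largest to smallest: 63, 48, 47, 41 bp.

63, 48, 47, 41 bp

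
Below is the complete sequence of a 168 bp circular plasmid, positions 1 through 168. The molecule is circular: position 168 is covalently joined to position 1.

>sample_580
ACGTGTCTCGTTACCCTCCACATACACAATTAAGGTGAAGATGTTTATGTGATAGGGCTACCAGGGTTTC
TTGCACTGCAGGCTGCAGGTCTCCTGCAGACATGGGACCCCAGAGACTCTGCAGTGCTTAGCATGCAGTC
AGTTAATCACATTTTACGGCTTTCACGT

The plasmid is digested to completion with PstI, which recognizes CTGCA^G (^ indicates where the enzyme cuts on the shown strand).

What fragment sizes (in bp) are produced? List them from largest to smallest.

PstI sites (CTGCAG) start at positions 76, 83, 94, 119.
PstI cuts after base 5 of each site (before the last base), so after positions 80, 87, 98, 123.
Circular molecule, 4 cuts → 4 fragments:
  81–87 → 7 bp
  88–98 → 11 bp
  99–123 → 25 bp
  124–168 then 1–80 → 45 + 80 = 125 bp
Sorted largest to smallest: 125, 25, 11, 7 bp.

125, 25, 11, 7 bp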